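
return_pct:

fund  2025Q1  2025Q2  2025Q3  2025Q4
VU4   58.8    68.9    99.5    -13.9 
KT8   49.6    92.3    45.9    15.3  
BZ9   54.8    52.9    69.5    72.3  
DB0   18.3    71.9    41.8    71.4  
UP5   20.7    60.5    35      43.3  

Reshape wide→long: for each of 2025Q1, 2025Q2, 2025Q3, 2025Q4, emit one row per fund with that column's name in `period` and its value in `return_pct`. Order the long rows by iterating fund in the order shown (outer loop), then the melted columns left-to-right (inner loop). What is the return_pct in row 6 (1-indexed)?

92.3

20 rows total (5 × 4). Row 6: index ⌊(6-1)/4⌋ = 1 into fund → KT8; (6-1) mod 4 = 1 into the melted columns → 2025Q2.
So row 6 is (KT8, 2025Q2, 92.3); return_pct = 92.3.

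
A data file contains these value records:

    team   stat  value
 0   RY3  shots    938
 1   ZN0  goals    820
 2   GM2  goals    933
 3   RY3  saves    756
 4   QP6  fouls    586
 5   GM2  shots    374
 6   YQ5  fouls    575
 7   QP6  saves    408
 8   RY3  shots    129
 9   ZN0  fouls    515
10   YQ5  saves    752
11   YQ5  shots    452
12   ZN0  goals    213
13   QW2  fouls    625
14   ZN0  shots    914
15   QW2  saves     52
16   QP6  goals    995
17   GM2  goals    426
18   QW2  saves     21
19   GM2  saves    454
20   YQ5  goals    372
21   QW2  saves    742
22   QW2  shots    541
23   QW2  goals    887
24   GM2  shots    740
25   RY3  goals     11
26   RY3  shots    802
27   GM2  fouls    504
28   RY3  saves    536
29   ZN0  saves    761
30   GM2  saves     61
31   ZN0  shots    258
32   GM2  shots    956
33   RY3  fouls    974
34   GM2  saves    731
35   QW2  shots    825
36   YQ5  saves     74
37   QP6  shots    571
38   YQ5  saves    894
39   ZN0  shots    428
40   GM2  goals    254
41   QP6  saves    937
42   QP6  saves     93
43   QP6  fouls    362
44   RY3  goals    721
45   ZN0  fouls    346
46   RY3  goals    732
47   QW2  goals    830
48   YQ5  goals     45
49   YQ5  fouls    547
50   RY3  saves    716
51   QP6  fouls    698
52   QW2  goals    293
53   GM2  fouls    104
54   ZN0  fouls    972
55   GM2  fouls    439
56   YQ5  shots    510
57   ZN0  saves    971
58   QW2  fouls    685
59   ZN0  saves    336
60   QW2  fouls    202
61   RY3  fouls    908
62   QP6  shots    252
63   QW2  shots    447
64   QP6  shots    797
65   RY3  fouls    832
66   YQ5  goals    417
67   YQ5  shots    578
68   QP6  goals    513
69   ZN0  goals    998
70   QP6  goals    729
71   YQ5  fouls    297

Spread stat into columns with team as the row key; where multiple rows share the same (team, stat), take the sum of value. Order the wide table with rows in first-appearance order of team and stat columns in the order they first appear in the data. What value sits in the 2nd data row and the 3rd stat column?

With rows in first-appearance order of team, row 2 is team=ZN0. stat columns in first-appearance order: shots, goals, saves, fouls; column 3 is saves.
Long rows with team=ZN0, stat=saves: 761 + 971 + 336 = 2068.

2068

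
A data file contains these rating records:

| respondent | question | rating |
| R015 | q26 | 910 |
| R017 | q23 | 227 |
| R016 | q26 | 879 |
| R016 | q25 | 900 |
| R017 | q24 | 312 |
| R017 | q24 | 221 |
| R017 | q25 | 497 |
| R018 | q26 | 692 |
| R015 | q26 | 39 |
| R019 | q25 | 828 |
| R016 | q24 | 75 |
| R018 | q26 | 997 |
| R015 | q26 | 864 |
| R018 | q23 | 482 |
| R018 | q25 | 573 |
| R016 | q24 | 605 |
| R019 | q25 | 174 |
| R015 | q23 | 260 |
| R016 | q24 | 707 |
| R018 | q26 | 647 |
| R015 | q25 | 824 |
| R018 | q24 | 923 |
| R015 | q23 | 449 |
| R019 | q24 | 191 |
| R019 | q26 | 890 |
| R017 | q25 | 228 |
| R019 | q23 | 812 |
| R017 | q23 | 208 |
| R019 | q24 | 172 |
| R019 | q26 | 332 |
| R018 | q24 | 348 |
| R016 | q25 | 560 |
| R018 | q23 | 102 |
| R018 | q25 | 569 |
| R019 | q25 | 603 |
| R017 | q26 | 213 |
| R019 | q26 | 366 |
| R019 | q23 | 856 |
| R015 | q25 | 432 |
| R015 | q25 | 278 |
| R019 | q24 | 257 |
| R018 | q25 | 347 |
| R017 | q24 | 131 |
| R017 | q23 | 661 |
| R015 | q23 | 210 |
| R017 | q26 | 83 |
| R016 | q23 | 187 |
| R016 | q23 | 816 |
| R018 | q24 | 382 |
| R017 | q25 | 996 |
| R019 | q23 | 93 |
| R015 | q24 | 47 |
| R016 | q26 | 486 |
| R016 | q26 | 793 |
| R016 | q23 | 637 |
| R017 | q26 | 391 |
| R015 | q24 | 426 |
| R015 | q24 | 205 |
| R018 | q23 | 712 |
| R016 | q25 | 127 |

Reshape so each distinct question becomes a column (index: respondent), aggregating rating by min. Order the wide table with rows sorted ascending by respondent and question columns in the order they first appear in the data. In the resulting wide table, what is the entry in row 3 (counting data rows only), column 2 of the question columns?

With rows sorted ascending by respondent, row 3 is respondent=R017. question columns in first-appearance order: q26, q23, q25, q24; column 2 is q23.
Long rows with respondent=R017, question=q23: min(227, 208, 661) = 208.

208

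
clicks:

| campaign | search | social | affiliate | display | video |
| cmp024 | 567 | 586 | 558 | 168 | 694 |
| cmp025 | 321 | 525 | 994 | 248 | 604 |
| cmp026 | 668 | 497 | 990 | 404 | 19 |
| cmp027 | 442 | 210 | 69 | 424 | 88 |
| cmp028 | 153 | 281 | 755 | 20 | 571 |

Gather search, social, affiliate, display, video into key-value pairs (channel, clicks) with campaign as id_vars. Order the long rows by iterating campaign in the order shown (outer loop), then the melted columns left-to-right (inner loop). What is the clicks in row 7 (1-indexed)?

25 rows total (5 × 5). Row 7: index ⌊(7-1)/5⌋ = 1 into campaign → cmp025; (7-1) mod 5 = 1 into the melted columns → social.
So row 7 is (cmp025, social, 525); clicks = 525.

525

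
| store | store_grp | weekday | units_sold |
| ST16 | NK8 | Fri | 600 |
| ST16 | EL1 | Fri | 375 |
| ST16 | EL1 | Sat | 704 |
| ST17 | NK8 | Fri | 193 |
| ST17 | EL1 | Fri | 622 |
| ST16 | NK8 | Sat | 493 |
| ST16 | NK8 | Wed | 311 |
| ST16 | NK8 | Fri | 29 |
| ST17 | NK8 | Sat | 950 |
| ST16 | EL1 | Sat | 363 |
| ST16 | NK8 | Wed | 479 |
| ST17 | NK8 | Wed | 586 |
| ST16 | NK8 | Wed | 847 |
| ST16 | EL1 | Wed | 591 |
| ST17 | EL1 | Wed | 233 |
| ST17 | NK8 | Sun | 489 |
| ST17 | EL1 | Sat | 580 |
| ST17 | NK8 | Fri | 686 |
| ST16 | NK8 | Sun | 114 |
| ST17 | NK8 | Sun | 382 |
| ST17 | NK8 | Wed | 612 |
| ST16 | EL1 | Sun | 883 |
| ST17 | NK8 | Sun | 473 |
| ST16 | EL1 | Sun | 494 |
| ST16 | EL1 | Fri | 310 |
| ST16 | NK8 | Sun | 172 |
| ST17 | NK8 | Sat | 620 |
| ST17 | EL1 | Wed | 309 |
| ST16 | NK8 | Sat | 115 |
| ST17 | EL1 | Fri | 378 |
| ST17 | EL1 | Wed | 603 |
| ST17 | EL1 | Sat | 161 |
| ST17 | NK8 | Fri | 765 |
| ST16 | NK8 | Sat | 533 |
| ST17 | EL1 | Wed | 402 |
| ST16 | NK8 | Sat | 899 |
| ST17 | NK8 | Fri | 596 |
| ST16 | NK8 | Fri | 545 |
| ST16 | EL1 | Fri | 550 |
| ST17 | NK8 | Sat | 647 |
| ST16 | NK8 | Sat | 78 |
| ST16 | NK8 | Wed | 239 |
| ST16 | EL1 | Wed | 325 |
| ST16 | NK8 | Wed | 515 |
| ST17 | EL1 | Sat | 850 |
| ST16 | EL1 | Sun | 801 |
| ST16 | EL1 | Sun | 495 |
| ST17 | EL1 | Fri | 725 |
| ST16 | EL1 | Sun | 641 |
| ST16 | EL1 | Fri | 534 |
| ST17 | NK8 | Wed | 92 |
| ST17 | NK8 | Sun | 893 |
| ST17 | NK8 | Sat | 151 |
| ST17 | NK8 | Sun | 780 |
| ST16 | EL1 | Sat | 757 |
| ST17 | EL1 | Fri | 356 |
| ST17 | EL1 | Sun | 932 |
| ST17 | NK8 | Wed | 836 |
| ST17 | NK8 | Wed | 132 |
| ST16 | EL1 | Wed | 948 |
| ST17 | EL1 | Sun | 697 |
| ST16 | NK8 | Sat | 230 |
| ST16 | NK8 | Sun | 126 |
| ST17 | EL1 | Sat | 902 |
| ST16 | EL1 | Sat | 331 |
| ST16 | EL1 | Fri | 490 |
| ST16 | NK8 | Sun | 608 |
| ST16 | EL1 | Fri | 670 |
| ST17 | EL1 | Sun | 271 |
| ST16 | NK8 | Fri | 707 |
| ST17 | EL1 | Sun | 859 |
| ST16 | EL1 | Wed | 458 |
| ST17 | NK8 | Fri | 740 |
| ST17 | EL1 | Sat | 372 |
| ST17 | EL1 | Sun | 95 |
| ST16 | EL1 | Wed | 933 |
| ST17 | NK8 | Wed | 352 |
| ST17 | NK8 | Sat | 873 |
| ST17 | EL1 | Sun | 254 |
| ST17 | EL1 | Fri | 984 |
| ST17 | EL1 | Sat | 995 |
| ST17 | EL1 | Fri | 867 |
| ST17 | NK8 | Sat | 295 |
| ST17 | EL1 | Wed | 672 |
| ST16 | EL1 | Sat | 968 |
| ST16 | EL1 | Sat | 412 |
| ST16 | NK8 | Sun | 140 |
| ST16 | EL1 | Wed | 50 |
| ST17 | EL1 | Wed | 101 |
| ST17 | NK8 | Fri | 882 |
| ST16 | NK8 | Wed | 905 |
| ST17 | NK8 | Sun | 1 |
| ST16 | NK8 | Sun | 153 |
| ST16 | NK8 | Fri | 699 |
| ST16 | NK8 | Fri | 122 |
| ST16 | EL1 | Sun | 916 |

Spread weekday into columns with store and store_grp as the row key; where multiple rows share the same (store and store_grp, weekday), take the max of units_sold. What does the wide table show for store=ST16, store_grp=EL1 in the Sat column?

Rows with store=ST16, store_grp=EL1 and weekday=Sat: units_sold values are 704, 363, 757, 331, 968, 412.
max(704, 363, 757, 331, 968, 412) = 968.

968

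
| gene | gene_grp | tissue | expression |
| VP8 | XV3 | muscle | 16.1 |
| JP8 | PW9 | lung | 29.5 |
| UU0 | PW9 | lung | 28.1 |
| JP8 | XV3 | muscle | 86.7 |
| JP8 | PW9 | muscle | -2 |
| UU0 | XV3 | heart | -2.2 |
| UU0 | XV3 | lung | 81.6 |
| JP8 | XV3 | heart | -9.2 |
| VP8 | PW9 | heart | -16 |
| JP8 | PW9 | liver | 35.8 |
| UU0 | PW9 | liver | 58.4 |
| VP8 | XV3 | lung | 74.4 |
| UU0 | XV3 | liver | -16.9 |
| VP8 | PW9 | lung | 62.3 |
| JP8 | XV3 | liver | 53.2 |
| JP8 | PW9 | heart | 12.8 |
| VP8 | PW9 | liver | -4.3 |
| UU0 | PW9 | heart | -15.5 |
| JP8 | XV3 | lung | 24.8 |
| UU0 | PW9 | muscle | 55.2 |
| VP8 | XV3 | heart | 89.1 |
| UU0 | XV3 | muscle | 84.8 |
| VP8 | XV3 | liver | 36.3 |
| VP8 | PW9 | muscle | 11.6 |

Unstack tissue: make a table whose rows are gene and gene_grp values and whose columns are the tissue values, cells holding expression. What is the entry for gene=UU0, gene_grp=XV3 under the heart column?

-2.2

Wide layout: rows indexed by gene and gene_grp, columns are the 4 distinct tissue values (muscle, lung, heart, liver).
Cell (gene=UU0, gene_grp=XV3, tissue=heart) draws from the long row where gene=UU0, gene_grp=XV3 and tissue=heart, which has expression=-2.2.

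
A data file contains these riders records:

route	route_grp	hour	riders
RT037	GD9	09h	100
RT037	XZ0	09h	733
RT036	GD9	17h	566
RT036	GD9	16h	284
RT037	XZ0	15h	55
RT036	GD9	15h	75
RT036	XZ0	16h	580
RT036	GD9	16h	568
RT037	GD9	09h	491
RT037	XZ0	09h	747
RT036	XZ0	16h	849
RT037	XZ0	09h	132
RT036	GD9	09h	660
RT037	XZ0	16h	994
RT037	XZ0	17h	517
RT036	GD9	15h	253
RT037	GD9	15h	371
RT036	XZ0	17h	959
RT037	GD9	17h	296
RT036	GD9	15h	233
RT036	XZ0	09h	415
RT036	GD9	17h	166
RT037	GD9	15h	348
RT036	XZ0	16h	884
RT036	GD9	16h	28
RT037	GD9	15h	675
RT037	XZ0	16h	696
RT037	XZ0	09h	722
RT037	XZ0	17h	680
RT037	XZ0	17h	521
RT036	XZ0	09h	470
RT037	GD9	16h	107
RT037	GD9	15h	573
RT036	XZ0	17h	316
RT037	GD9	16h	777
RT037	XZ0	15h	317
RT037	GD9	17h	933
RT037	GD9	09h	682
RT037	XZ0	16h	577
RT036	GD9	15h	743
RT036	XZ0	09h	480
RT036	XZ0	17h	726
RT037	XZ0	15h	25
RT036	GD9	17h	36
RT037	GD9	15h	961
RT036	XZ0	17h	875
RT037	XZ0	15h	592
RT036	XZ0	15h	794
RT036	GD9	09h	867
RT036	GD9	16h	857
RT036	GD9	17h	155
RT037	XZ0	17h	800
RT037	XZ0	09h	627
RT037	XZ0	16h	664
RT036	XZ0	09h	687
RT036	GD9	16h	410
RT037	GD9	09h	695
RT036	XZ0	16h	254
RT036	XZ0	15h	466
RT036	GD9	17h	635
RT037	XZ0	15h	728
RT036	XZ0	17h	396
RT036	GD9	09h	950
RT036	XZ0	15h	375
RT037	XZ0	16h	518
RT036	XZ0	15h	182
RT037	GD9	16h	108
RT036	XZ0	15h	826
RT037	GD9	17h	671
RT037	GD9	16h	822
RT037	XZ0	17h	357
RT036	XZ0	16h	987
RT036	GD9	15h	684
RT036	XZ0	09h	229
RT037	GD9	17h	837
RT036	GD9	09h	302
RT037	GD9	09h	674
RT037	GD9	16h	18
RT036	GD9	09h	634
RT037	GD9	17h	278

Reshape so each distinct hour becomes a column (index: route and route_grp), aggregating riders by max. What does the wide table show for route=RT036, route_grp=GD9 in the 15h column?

743

Rows with route=RT036, route_grp=GD9 and hour=15h: riders values are 75, 253, 233, 743, 684.
max(75, 253, 233, 743, 684) = 743.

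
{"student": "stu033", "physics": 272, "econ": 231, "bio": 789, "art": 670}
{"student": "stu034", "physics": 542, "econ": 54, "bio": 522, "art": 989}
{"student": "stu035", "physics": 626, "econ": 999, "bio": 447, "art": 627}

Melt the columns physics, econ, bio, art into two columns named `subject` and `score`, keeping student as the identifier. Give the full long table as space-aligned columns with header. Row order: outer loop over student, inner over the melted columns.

student  subject  score
stu033   physics  272  
stu033   econ     231  
stu033   bio      789  
stu033   art      670  
stu034   physics  542  
stu034   econ     54   
stu034   bio      522  
stu034   art      989  
stu035   physics  626  
stu035   econ     999  
stu035   bio      447  
stu035   art      627  

Each (student, column) pair becomes one row: 3 × 4 = 12 rows.
For example, (stu033, physics) → score=272.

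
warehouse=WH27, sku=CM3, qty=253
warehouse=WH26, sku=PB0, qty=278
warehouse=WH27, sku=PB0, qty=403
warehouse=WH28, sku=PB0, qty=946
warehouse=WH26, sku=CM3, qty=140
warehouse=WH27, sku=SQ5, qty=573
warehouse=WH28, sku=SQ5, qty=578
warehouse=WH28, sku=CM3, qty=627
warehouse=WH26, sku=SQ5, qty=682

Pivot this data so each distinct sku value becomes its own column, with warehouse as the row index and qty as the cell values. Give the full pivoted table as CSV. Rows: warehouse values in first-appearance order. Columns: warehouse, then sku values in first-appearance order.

Columns: warehouse plus the 3 distinct sku values (CM3, PB0, SQ5).
For example, row WH27 column CM3 takes qty=253 from the long row (WH27, CM3).

warehouse,CM3,PB0,SQ5
WH27,253,403,573
WH26,140,278,682
WH28,627,946,578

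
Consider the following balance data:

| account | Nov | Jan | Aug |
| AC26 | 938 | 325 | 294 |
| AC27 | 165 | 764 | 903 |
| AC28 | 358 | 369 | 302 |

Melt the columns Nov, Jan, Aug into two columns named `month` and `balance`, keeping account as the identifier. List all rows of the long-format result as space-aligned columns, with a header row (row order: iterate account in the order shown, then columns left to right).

Each (account, column) pair becomes one row: 3 × 3 = 9 rows.
For example, (AC26, Nov) → balance=938.

account  month  balance
AC26     Nov    938    
AC26     Jan    325    
AC26     Aug    294    
AC27     Nov    165    
AC27     Jan    764    
AC27     Aug    903    
AC28     Nov    358    
AC28     Jan    369    
AC28     Aug    302    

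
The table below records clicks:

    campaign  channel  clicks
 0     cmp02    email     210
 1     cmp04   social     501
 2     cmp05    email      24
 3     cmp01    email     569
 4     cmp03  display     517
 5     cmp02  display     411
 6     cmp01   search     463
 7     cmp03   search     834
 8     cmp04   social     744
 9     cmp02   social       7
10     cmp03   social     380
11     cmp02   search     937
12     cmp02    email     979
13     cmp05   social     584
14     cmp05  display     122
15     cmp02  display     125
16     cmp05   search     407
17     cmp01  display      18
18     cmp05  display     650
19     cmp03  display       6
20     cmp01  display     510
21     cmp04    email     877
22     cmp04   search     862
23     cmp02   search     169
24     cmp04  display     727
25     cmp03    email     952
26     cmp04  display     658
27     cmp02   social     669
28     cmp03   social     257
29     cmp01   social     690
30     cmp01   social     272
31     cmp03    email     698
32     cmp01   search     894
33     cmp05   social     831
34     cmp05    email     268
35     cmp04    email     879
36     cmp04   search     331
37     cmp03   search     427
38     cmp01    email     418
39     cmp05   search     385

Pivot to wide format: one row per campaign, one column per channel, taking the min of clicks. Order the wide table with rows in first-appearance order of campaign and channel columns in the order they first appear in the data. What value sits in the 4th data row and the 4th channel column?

With rows in first-appearance order of campaign, row 4 is campaign=cmp01. channel columns in first-appearance order: email, social, display, search; column 4 is search.
Long rows with campaign=cmp01, channel=search: min(463, 894) = 463.

463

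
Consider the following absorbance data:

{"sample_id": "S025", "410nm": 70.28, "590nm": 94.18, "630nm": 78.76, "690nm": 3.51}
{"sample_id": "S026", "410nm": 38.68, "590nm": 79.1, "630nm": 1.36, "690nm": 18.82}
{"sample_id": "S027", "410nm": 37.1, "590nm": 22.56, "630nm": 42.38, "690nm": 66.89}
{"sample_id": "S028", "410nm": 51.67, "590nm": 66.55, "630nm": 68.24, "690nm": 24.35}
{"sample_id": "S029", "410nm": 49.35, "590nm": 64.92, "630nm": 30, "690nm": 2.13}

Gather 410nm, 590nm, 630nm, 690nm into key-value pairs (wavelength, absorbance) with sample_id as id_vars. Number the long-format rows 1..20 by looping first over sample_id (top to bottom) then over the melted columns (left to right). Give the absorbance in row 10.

20 rows total (5 × 4). Row 10: index ⌊(10-1)/4⌋ = 2 into sample_id → S027; (10-1) mod 4 = 1 into the melted columns → 590nm.
So row 10 is (S027, 590nm, 22.56); absorbance = 22.56.

22.56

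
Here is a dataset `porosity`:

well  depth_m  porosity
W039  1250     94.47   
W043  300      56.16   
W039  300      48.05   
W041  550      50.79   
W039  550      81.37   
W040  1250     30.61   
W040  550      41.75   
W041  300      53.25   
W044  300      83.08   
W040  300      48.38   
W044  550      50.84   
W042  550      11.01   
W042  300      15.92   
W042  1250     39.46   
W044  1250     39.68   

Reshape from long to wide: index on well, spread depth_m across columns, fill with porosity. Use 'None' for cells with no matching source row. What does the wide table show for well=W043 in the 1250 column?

None

No long-format row has well=W043 and depth_m=1250, so the cell is None.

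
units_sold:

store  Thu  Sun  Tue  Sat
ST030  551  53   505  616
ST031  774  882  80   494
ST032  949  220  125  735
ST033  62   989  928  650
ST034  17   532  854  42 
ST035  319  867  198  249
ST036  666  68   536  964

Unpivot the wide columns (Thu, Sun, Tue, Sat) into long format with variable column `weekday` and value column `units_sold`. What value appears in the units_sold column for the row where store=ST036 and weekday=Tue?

Unpivoting turns each (store, wide-column) pair into one long row.
The wide cell at row ST036, column Tue holds 536, so the long row (ST036, Tue) has units_sold=536.

536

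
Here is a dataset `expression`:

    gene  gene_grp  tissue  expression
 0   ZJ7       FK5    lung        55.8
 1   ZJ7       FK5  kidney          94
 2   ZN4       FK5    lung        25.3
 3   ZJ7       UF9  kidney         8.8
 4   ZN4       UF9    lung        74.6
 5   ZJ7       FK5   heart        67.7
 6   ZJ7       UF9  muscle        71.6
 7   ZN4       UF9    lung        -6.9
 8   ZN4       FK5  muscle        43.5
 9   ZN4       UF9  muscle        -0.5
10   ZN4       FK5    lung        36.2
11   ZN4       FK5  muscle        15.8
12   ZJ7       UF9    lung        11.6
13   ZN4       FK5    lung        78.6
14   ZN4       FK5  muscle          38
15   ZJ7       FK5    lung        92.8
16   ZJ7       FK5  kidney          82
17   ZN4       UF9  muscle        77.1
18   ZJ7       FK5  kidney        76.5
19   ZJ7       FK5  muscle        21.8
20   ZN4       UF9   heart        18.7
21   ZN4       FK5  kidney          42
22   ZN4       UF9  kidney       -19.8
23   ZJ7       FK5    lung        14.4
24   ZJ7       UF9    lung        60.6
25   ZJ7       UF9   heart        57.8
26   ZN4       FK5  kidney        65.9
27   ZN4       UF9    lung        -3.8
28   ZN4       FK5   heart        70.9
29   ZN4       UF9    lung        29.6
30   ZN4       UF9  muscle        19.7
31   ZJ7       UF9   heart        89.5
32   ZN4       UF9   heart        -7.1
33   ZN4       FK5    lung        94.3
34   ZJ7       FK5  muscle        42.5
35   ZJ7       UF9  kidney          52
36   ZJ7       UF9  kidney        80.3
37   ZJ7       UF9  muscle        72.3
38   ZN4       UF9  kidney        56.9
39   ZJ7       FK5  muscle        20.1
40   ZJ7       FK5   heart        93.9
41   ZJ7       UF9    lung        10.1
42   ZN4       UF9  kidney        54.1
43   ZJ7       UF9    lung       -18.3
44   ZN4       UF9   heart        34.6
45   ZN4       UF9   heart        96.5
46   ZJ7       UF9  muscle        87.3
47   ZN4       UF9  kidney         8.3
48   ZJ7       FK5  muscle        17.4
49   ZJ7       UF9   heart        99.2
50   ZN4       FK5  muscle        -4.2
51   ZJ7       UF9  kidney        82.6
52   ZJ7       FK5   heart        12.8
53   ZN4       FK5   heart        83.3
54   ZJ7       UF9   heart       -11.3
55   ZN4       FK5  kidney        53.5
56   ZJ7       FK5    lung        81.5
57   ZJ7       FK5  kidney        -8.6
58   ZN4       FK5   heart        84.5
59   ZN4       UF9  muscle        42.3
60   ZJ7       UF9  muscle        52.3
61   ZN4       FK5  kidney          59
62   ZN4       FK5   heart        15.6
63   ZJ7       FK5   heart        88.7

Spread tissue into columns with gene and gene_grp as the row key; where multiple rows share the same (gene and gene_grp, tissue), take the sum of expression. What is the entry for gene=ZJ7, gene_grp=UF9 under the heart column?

235.2

Rows with gene=ZJ7, gene_grp=UF9 and tissue=heart: expression values are 57.8, 89.5, 99.2, -11.3.
57.8 + 89.5 + 99.2 + -11.3 = 235.2.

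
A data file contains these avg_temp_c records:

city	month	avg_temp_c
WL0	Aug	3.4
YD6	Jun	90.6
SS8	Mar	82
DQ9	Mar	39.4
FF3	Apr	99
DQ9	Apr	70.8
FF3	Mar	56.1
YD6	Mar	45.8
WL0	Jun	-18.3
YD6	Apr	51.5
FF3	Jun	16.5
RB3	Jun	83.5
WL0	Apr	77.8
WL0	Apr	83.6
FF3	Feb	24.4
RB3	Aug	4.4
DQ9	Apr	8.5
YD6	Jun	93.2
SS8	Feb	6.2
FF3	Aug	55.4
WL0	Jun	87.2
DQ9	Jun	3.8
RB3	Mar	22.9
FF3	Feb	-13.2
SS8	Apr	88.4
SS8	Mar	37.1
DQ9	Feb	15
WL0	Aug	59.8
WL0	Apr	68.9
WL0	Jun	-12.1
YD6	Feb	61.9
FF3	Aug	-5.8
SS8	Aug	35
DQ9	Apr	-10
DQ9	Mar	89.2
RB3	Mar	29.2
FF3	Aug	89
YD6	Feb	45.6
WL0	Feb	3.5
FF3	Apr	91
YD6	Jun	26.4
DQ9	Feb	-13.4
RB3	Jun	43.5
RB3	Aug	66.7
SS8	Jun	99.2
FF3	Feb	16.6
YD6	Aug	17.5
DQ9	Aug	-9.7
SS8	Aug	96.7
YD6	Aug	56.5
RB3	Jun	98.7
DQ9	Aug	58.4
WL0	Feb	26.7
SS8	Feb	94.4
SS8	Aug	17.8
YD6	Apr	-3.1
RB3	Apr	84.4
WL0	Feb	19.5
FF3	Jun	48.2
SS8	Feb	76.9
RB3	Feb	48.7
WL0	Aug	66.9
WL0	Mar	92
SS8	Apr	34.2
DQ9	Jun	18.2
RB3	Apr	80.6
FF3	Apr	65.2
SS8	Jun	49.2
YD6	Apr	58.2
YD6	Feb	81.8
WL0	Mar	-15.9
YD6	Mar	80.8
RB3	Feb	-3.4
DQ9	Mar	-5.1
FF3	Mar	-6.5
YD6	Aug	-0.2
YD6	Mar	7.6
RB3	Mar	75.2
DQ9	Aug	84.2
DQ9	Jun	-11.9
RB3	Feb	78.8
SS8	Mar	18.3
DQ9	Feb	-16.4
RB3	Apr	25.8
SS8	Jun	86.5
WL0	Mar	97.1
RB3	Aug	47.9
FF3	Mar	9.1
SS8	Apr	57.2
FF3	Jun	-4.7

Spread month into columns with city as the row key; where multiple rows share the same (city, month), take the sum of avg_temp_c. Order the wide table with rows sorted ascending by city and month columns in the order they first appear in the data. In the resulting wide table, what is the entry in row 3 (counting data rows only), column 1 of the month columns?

119

With rows sorted ascending by city, row 3 is city=RB3. month columns in first-appearance order: Aug, Jun, Mar, Apr, Feb; column 1 is Aug.
Long rows with city=RB3, month=Aug: 4.4 + 66.7 + 47.9 = 119.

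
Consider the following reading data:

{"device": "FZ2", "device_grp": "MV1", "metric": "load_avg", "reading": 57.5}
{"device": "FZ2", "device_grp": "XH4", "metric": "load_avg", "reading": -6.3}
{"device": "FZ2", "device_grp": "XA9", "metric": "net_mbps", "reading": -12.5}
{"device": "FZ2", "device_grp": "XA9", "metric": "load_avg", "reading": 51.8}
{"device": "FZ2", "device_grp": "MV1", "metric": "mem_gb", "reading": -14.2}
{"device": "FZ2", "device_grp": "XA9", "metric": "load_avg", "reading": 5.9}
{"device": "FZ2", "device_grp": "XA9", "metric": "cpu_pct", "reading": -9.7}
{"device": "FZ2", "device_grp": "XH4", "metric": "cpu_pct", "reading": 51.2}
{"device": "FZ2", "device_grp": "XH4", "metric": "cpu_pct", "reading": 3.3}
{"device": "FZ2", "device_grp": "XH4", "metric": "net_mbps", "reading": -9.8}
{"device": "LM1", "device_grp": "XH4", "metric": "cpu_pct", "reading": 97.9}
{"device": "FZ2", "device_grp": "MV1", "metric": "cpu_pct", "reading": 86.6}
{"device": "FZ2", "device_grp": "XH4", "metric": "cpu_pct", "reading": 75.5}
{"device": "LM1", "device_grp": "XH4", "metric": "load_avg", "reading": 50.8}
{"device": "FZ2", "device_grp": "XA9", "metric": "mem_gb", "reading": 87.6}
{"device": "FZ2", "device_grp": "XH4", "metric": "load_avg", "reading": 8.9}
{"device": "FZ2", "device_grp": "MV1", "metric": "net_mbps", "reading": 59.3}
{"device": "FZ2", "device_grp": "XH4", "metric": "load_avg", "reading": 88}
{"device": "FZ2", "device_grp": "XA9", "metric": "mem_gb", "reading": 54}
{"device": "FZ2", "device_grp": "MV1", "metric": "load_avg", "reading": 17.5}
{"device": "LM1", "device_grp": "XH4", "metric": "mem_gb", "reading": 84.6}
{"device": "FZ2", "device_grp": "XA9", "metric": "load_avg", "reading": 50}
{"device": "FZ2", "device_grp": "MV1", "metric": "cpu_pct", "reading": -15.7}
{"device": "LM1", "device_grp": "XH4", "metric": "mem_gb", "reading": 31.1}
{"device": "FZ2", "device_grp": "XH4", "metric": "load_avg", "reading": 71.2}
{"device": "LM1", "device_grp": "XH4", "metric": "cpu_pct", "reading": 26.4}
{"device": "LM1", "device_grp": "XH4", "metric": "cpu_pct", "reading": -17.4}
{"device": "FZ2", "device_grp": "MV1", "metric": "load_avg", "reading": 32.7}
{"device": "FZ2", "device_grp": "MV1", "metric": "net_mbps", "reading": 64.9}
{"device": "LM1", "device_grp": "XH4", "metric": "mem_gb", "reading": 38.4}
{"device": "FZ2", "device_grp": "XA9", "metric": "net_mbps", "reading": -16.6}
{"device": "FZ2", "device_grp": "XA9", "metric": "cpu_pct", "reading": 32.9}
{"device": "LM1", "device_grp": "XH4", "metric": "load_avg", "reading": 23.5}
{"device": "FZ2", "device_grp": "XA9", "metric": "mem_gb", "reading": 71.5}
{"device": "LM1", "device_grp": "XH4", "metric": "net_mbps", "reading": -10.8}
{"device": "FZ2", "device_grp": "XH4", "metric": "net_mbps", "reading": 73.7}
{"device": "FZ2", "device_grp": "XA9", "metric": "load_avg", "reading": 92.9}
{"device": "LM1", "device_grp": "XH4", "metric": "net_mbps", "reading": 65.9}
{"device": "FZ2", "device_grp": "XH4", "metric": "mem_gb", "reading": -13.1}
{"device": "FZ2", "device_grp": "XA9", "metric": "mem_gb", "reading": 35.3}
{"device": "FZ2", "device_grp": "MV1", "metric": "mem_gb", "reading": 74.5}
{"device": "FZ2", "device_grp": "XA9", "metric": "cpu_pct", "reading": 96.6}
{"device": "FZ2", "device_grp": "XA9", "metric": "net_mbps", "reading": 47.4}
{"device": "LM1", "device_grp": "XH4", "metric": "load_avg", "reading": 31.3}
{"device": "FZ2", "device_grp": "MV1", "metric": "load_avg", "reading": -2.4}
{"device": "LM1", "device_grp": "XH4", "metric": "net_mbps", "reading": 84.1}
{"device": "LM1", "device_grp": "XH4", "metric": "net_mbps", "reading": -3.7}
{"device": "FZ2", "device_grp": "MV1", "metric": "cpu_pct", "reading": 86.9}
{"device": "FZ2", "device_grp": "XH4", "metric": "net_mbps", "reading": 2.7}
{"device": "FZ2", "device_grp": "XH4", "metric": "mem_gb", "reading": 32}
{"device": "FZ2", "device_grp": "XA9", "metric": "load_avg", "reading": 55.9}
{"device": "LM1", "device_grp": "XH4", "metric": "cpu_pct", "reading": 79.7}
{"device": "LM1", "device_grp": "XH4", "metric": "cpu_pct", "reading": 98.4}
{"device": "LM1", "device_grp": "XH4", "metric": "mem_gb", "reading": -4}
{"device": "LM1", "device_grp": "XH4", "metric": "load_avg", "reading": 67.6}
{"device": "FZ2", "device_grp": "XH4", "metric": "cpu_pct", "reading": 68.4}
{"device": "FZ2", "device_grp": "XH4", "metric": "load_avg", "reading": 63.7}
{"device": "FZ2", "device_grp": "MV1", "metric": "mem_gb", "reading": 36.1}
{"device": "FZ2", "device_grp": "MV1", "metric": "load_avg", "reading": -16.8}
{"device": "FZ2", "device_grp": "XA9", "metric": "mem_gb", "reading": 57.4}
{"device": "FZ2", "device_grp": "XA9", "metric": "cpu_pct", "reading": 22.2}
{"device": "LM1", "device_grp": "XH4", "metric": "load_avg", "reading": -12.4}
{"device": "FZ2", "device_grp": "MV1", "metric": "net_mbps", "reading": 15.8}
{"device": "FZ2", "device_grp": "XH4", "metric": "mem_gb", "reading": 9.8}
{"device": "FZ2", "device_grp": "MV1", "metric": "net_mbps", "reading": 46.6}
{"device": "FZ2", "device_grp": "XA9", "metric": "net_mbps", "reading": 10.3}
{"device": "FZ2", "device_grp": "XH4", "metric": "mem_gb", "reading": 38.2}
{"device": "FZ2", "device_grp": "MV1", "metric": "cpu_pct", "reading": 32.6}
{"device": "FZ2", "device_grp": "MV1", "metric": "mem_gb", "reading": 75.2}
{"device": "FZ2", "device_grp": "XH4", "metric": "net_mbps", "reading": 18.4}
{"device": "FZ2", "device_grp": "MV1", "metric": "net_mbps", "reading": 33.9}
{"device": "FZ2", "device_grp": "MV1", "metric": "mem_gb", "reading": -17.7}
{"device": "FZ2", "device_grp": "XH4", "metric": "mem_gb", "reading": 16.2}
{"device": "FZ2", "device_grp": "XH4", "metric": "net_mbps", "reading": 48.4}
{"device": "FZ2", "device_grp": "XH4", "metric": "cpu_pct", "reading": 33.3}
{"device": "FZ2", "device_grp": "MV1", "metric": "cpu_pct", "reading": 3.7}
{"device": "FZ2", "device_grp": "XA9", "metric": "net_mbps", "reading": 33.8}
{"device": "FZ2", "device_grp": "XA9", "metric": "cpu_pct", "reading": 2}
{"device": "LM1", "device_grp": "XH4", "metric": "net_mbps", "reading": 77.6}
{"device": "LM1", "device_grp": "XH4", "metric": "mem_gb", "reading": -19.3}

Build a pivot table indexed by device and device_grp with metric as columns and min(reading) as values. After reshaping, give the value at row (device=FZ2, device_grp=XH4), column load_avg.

-6.3

Rows with device=FZ2, device_grp=XH4 and metric=load_avg: reading values are -6.3, 8.9, 88, 71.2, 63.7.
min(-6.3, 8.9, 88, 71.2, 63.7) = -6.3.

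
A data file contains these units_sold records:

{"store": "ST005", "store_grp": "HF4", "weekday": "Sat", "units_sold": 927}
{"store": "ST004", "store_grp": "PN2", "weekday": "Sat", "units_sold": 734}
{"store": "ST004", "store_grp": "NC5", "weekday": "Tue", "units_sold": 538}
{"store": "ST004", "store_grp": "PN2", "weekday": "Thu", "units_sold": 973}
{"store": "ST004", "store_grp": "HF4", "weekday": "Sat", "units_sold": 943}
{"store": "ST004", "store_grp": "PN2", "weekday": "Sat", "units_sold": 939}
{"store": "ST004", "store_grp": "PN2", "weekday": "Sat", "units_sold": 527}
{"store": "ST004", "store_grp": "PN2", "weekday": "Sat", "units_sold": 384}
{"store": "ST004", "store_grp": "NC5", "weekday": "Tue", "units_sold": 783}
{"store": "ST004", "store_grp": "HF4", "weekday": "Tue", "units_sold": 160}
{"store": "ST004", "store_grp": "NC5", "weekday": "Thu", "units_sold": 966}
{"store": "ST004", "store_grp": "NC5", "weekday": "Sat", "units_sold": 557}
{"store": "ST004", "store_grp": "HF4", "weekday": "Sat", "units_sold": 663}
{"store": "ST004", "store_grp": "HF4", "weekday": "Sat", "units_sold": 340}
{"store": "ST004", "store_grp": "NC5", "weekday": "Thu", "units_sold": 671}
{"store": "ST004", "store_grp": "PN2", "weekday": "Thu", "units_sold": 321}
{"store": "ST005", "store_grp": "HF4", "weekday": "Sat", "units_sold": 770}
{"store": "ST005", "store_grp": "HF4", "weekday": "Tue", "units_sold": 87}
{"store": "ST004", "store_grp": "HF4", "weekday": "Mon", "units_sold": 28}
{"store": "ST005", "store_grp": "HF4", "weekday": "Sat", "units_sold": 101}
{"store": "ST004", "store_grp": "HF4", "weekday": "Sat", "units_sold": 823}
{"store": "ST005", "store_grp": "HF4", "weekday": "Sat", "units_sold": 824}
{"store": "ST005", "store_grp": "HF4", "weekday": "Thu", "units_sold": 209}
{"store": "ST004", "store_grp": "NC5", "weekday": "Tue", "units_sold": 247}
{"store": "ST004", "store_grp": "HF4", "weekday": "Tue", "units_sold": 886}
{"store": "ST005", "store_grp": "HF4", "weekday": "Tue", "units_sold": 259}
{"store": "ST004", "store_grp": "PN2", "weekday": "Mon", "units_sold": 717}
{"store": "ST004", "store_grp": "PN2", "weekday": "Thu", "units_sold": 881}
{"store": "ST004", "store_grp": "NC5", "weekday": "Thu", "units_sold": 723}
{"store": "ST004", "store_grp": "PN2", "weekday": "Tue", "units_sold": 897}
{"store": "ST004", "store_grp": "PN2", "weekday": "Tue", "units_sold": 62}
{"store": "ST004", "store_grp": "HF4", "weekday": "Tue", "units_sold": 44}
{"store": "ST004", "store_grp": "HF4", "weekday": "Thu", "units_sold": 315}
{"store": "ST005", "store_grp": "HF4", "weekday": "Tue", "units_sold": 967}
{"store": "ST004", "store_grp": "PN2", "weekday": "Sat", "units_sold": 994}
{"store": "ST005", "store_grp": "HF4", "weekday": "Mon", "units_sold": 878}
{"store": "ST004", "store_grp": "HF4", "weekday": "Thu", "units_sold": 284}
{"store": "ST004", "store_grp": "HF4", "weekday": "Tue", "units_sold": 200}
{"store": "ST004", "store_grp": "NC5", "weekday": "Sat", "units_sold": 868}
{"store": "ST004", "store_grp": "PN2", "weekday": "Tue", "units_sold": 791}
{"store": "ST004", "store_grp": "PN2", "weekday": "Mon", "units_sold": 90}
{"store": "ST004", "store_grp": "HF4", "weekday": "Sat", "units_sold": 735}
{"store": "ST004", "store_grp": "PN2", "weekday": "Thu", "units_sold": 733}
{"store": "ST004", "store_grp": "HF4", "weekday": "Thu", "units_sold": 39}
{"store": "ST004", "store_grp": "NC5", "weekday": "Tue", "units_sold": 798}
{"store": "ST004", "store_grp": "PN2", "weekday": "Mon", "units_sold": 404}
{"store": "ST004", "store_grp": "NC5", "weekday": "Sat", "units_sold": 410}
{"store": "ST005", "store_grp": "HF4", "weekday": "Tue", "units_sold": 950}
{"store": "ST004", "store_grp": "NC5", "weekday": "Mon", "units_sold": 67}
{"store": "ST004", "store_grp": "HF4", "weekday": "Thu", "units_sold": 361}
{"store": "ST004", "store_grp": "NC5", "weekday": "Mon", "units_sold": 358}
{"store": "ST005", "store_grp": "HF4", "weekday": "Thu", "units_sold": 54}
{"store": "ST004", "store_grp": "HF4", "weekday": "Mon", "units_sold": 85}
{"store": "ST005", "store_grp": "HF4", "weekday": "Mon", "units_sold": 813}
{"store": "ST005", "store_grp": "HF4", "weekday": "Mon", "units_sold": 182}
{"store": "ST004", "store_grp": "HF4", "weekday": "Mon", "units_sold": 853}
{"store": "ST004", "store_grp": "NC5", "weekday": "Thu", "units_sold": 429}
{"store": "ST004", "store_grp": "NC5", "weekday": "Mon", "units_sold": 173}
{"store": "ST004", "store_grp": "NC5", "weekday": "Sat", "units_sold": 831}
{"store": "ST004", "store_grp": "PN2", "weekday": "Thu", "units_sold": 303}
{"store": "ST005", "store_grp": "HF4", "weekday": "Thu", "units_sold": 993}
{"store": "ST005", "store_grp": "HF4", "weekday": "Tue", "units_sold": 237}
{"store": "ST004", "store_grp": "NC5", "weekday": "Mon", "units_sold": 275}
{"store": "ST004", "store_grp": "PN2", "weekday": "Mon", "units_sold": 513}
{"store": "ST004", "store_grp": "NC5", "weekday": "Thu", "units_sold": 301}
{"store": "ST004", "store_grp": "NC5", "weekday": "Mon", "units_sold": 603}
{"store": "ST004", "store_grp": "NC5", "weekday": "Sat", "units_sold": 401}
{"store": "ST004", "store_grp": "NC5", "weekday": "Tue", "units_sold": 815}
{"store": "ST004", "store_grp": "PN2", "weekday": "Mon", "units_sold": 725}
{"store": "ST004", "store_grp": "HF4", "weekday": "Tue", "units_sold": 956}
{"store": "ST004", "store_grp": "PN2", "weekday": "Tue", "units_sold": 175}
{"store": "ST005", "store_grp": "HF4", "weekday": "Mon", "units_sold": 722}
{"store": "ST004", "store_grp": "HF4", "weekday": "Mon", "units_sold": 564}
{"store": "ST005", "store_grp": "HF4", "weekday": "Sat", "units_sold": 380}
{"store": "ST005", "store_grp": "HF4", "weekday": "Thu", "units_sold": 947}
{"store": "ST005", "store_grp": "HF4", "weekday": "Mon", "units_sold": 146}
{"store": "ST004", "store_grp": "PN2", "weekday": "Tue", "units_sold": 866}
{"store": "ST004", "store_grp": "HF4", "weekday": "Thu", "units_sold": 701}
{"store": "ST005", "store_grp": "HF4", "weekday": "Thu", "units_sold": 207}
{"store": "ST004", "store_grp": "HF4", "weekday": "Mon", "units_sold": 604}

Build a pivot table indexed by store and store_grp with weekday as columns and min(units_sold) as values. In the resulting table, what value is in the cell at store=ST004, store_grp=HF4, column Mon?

Rows with store=ST004, store_grp=HF4 and weekday=Mon: units_sold values are 28, 85, 853, 564, 604.
min(28, 85, 853, 564, 604) = 28.

28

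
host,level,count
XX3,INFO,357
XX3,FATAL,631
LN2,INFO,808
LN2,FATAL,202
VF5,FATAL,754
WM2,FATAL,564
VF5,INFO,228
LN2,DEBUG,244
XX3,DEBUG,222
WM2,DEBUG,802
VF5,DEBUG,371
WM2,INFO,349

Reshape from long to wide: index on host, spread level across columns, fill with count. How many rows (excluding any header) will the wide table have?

4

4 distinct host values → 4 rows.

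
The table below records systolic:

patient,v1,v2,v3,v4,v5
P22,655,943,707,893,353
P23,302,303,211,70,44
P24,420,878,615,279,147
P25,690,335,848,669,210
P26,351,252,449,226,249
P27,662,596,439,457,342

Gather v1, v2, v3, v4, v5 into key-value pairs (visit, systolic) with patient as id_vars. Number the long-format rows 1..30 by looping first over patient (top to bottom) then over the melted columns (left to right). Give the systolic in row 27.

596

30 rows total (6 × 5). Row 27: index ⌊(27-1)/5⌋ = 5 into patient → P27; (27-1) mod 5 = 1 into the melted columns → v2.
So row 27 is (P27, v2, 596); systolic = 596.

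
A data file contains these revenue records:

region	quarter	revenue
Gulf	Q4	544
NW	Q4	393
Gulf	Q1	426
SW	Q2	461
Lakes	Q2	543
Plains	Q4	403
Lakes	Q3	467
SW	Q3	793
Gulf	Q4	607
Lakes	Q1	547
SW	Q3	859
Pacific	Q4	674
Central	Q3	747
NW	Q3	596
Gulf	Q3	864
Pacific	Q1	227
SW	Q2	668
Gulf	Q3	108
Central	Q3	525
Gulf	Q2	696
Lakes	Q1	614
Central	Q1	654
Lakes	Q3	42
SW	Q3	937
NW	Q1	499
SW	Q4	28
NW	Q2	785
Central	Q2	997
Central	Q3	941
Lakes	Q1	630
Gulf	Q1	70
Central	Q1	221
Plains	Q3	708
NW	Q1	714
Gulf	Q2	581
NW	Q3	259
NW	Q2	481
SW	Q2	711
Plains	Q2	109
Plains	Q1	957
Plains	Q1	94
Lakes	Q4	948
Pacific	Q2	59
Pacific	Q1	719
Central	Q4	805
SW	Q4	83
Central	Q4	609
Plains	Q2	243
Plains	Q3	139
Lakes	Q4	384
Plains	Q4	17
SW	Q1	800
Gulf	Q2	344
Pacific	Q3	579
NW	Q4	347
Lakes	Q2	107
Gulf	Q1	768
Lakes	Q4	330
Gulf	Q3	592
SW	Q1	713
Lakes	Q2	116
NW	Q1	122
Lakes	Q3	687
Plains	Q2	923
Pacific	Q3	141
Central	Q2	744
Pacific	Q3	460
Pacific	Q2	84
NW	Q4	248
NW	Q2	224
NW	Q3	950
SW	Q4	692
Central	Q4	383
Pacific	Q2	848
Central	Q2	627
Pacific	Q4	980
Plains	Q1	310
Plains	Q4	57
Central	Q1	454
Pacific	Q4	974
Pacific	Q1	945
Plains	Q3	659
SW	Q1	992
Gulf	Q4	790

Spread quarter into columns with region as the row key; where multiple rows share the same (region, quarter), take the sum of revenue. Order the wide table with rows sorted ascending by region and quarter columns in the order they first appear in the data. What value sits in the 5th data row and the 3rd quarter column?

With rows sorted ascending by region, row 5 is region=Pacific. quarter columns in first-appearance order: Q4, Q1, Q2, Q3; column 3 is Q2.
Long rows with region=Pacific, quarter=Q2: 59 + 84 + 848 = 991.

991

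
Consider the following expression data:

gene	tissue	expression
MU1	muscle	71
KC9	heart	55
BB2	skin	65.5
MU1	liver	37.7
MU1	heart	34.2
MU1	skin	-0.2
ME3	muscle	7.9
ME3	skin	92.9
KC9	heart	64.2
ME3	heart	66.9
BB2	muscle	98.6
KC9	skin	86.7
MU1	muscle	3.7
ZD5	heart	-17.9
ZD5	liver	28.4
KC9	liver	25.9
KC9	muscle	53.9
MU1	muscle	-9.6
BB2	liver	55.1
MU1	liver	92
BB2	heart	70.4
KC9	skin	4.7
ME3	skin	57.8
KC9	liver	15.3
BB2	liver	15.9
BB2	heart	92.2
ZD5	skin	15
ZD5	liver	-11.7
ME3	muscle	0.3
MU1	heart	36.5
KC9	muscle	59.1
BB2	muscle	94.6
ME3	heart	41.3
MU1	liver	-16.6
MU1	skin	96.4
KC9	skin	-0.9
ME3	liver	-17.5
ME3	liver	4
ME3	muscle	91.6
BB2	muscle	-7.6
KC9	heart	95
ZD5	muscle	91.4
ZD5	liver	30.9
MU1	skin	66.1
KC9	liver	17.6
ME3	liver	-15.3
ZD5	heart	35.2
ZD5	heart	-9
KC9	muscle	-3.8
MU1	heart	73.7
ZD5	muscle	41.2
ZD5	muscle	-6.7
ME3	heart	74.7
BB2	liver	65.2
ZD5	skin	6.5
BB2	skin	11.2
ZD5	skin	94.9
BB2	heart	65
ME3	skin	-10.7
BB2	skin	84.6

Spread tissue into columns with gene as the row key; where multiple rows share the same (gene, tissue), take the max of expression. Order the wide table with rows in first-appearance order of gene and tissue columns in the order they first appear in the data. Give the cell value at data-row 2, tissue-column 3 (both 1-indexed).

With rows in first-appearance order of gene, row 2 is gene=KC9. tissue columns in first-appearance order: muscle, heart, skin, liver; column 3 is skin.
Long rows with gene=KC9, tissue=skin: max(86.7, 4.7, -0.9) = 86.7.

86.7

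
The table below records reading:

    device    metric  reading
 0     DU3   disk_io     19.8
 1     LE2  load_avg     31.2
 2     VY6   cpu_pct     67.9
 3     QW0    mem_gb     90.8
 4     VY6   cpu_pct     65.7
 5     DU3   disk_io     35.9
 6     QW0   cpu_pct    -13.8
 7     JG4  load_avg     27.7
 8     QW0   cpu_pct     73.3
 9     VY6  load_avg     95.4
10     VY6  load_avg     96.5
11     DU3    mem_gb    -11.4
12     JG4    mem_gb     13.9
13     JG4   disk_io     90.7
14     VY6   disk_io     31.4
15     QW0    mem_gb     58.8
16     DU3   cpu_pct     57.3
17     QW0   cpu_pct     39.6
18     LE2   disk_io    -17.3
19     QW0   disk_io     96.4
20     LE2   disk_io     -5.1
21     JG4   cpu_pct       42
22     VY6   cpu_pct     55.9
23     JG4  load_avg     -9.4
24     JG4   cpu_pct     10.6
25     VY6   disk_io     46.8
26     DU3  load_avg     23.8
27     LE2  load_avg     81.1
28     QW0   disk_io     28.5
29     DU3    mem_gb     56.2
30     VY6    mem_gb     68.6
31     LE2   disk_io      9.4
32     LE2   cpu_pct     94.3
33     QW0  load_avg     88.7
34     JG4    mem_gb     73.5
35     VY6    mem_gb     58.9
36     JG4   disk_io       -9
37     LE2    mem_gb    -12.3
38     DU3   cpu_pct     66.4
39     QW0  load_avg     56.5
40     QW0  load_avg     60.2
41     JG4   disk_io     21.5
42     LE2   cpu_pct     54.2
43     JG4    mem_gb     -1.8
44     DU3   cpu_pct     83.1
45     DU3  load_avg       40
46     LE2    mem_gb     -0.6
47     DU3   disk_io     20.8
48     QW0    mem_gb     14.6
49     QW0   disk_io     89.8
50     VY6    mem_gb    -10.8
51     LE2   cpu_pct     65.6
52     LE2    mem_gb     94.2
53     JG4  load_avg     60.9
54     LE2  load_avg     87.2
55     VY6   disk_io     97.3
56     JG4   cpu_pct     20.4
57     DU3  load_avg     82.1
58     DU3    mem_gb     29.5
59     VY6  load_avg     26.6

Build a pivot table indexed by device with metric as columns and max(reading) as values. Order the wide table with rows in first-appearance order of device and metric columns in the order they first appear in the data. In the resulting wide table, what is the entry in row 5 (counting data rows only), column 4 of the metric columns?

73.5

With rows in first-appearance order of device, row 5 is device=JG4. metric columns in first-appearance order: disk_io, load_avg, cpu_pct, mem_gb; column 4 is mem_gb.
Long rows with device=JG4, metric=mem_gb: max(13.9, 73.5, -1.8) = 73.5.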